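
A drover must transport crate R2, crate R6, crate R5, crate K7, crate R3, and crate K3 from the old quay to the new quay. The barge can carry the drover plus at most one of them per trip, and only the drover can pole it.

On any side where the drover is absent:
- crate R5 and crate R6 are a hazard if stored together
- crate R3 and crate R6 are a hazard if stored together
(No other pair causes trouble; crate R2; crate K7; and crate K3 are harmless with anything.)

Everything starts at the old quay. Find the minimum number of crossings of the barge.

Counting alone: the drover can take at most 1 across per trip to the new quay, so moving all 6 needs at least 6 loaded trips out, with a return between consecutive ones — at least 11 crossings.
The safety rule pushes this higher. Following every safe sequence of crossings, the most of the 6 that can be at the new quay as the barge arrives there on crossing 11 is 5 — never all 6.
So no plan with fewer than 13 crossings exists, and this one achieves 13:
1. Drover goes to the new quay with crate R6.  [the old quay: crate K3, crate K7, crate R2, crate R3, crate R5 | the new quay: crate R6]
2. Drover goes back to the old quay alone.  [the old quay: crate K3, crate K7, crate R2, crate R3, crate R5 | the new quay: crate R6]
3. Drover goes to the new quay with crate R2.  [the old quay: crate K3, crate K7, crate R3, crate R5 | the new quay: crate R2, crate R6]
4. Drover goes back to the old quay alone.  [the old quay: crate K3, crate K7, crate R3, crate R5 | the new quay: crate R2, crate R6]
5. Drover goes to the new quay with crate R5.  [the old quay: crate K3, crate K7, crate R3 | the new quay: crate R2, crate R5, crate R6]
6. Drover goes back to the old quay with crate R6.  [the old quay: crate K3, crate K7, crate R3, crate R6 | the new quay: crate R2, crate R5]
7. Drover goes to the new quay with crate R3.  [the old quay: crate K3, crate K7, crate R6 | the new quay: crate R2, crate R3, crate R5]
8. Drover goes back to the old quay alone.  [the old quay: crate K3, crate K7, crate R6 | the new quay: crate R2, crate R3, crate R5]
9. Drover goes to the new quay with crate K7.  [the old quay: crate K3, crate R6 | the new quay: crate K7, crate R2, crate R3, crate R5]
10. Drover goes back to the old quay alone.  [the old quay: crate K3, crate R6 | the new quay: crate K7, crate R2, crate R3, crate R5]
11. Drover goes to the new quay with crate K3.  [the old quay: crate R6 | the new quay: crate K3, crate K7, crate R2, crate R3, crate R5]
12. Drover goes back to the old quay alone.  [the old quay: crate R6 | the new quay: crate K3, crate K7, crate R2, crate R3, crate R5]
13. Drover goes to the new quay with crate R6.  [the old quay: — | the new quay: crate K3, crate K7, crate R2, crate R3, crate R5, crate R6]

13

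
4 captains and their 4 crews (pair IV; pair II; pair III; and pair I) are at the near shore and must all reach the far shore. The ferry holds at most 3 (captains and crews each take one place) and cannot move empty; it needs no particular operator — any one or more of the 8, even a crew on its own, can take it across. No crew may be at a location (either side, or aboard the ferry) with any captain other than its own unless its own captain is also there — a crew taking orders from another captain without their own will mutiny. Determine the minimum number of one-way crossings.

9

Counting alone: each trip to the far shore takes at most 3 across and each return brings at least 1 back, so after t trips out (and t−1 returns) at most 3t − (t−1) of the 8 are across; that first reaches 8 at t = 4, so at least 7 crossings are needed.
The safety rule pushes this higher. Following every safe sequence of crossings, the most of the 8 that can be at the far shore as the ferry arrives there on crossing 7 is 7 — never all 8.
So no plan with fewer than 9 crossings exists, and this one achieves 9:
1. captain IV and crew IV cross → the far shore.
2. captain IV crosses ← the near shore.
3. captain II, captain IV, and crew II cross → the far shore.
4. captain IV and crew IV cross ← the near shore.
5. captain I, captain III, and captain IV cross → the far shore.
6. crew II crosses ← the near shore.
7. crew II and crew IV cross → the far shore.
8. crew IV crosses ← the near shore.
9. crew I, crew III, and crew IV cross → the far shore.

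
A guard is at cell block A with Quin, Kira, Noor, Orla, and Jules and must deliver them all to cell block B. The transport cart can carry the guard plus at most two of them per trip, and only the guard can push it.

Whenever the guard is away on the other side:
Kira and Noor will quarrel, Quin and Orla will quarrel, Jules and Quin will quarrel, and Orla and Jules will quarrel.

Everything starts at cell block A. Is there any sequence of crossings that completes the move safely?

No

Whatever the first load, the items left behind include a forbidden pair without the guard. No opening move is safe, so no plan exists.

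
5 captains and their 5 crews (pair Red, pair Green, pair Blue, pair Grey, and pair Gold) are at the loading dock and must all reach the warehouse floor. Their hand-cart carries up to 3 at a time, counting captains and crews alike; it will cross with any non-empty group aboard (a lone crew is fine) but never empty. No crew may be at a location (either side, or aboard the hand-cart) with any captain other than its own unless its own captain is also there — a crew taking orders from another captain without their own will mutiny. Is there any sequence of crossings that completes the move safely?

Yes

1. captain Red and crew Red cross → the warehouse floor.
2. captain Red crosses ← the loading dock.
3. crew Blue, crew Green, and crew Grey cross → the warehouse floor.
4. crew Red crosses ← the loading dock.
5. captain Blue, captain Green, and captain Grey cross → the warehouse floor.
6. captain Green and crew Green cross ← the loading dock.
7. captain Gold, captain Green, and captain Red cross → the warehouse floor.
8. crew Blue crosses ← the loading dock.
9. crew Green and crew Red cross → the warehouse floor.
10. crew Red crosses ← the loading dock.
11. crew Blue, crew Gold, and crew Red cross → the warehouse floor.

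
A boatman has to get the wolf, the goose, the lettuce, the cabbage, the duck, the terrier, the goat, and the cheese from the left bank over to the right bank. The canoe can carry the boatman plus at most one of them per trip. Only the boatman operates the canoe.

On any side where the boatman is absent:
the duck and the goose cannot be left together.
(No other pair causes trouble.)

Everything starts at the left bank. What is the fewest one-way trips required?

15

Counting alone: the boatman can take at most 1 across per trip to the right bank, so moving all 8 needs at least 8 loaded trips out, with a return between consecutive ones — at least 15 crossings.
The plan below uses exactly 15 crossings, so it is optimal:
1. Boatman goes to the right bank with the goose.  [the left bank: the cabbage, the cheese, the duck, the goat, the lettuce, the terrier, the wolf | the right bank: the goose]
2. Boatman goes back to the left bank alone.  [the left bank: the cabbage, the cheese, the duck, the goat, the lettuce, the terrier, the wolf | the right bank: the goose]
3. Boatman goes to the right bank with the wolf.  [the left bank: the cabbage, the cheese, the duck, the goat, the lettuce, the terrier | the right bank: the goose, the wolf]
4. Boatman goes back to the left bank alone.  [the left bank: the cabbage, the cheese, the duck, the goat, the lettuce, the terrier | the right bank: the goose, the wolf]
5. Boatman goes to the right bank with the lettuce.  [the left bank: the cabbage, the cheese, the duck, the goat, the terrier | the right bank: the goose, the lettuce, the wolf]
6. Boatman goes back to the left bank alone.  [the left bank: the cabbage, the cheese, the duck, the goat, the terrier | the right bank: the goose, the lettuce, the wolf]
7. Boatman goes to the right bank with the cabbage.  [the left bank: the cheese, the duck, the goat, the terrier | the right bank: the cabbage, the goose, the lettuce, the wolf]
8. Boatman goes back to the left bank alone.  [the left bank: the cheese, the duck, the goat, the terrier | the right bank: the cabbage, the goose, the lettuce, the wolf]
9. Boatman goes to the right bank with the terrier.  [the left bank: the cheese, the duck, the goat | the right bank: the cabbage, the goose, the lettuce, the terrier, the wolf]
10. Boatman goes back to the left bank alone.  [the left bank: the cheese, the duck, the goat | the right bank: the cabbage, the goose, the lettuce, the terrier, the wolf]
11. Boatman goes to the right bank with the goat.  [the left bank: the cheese, the duck | the right bank: the cabbage, the goat, the goose, the lettuce, the terrier, the wolf]
12. Boatman goes back to the left bank alone.  [the left bank: the cheese, the duck | the right bank: the cabbage, the goat, the goose, the lettuce, the terrier, the wolf]
13. Boatman goes to the right bank with the cheese.  [the left bank: the duck | the right bank: the cabbage, the cheese, the goat, the goose, the lettuce, the terrier, the wolf]
14. Boatman goes back to the left bank alone.  [the left bank: the duck | the right bank: the cabbage, the cheese, the goat, the goose, the lettuce, the terrier, the wolf]
15. Boatman goes to the right bank with the duck.  [the left bank: — | the right bank: the cabbage, the cheese, the duck, the goat, the goose, the lettuce, the terrier, the wolf]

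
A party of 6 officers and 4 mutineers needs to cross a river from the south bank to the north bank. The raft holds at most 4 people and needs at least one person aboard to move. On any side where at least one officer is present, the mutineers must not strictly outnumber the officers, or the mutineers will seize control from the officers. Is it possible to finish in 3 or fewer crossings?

Counting alone: each trip to the north bank takes at most 4 across and each return brings at least 1 back, so after t trips out (and t−1 returns) at most 4t − (t−1) of the 10 are across; that first reaches 10 at t = 3, so at least 5 crossings are needed.
Since 3 < 5, 3 crossings cannot be enough. (The shortest complete plan in fact takes 5:)
1. 4 mutineers → the north bank.  (the south bank: 6O 0M; the north bank: 0O 4M)
2. 1 mutineer ← the south bank.  (the south bank: 6O 1M; the north bank: 0O 3M)
3. 4 officers → the north bank.  (the south bank: 2O 1M; the north bank: 4O 3M)
4. 1 mutineer ← the south bank.  (the south bank: 2O 2M; the north bank: 4O 2M)
5. 2 officers and 2 mutineers → the north bank.  (the south bank: 0O 0M; the north bank: 6O 4M)

No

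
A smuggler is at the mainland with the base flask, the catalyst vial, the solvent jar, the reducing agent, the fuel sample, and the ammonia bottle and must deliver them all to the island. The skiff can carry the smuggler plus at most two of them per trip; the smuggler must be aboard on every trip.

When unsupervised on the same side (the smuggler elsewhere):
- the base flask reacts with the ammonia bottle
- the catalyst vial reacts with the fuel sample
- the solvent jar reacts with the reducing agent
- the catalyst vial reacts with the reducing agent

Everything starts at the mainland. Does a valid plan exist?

Whatever the first load, the items left behind include a forbidden pair without the smuggler. No opening move is safe, so no plan exists.

No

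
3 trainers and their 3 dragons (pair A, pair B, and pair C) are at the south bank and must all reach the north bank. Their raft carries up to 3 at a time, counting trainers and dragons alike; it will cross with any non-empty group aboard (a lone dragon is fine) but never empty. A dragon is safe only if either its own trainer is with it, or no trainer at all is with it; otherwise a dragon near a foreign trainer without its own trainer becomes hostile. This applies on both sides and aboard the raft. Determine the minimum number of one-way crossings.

Counting alone: each trip to the north bank takes at most 3 across and each return brings at least 1 back, so after t trips out (and t−1 returns) at most 3t − (t−1) of the 6 are across; that first reaches 6 at t = 3, so at least 5 crossings are needed.
The plan below uses exactly 5 crossings, so it is optimal:
1. dragon A and trainer A cross → the north bank.
2. trainer A crosses ← the south bank.
3. trainer A, trainer B, and trainer C cross → the north bank.
4. dragon A crosses ← the south bank.
5. dragon A, dragon B, and dragon C cross → the north bank.

5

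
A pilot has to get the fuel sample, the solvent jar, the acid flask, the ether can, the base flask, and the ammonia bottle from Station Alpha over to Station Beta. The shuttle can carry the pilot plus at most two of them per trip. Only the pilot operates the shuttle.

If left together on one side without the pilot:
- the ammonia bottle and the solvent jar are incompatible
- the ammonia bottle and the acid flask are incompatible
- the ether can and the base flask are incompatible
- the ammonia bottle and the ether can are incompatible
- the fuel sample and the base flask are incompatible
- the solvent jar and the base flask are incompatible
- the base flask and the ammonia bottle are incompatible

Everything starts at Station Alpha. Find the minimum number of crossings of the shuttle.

Counting alone: the pilot can take at most 2 across per trip to Station Beta, so moving all 6 needs at least 3 loaded trips out, with a return between consecutive ones — at least 5 crossings.
The safety rule pushes this higher. Following every safe sequence of crossings, the most of the 6 that can be at Station Beta as the shuttle arrives there on crossings 5, 7 is 4, 5 respectively — never all 6.
So no plan with fewer than 9 crossings exists, and this one achieves 9:
1. Pilot goes to Station Beta with the ammonia bottle and the base flask.  [Station Alpha: the acid flask, the ether can, the fuel sample, the solvent jar | Station Beta: the ammonia bottle, the base flask]
2. Pilot goes back to Station Alpha with the base flask.  [Station Alpha: the acid flask, the base flask, the ether can, the fuel sample, the solvent jar | Station Beta: the ammonia bottle]
3. Pilot goes to Station Beta with the base flask and the fuel sample.  [Station Alpha: the acid flask, the ether can, the solvent jar | Station Beta: the ammonia bottle, the base flask, the fuel sample]
4. Pilot goes back to Station Alpha with the base flask.  [Station Alpha: the acid flask, the base flask, the ether can, the solvent jar | Station Beta: the ammonia bottle, the fuel sample]
5. Pilot goes to Station Beta with the ether can and the solvent jar.  [Station Alpha: the acid flask, the base flask | Station Beta: the ammonia bottle, the ether can, the fuel sample, the solvent jar]
6. Pilot goes back to Station Alpha with the ammonia bottle.  [Station Alpha: the acid flask, the ammonia bottle, the base flask | Station Beta: the ether can, the fuel sample, the solvent jar]
7. Pilot goes to Station Beta with the acid flask and the base flask.  [Station Alpha: the ammonia bottle | Station Beta: the acid flask, the base flask, the ether can, the fuel sample, the solvent jar]
8. Pilot goes back to Station Alpha with the base flask.  [Station Alpha: the ammonia bottle, the base flask | Station Beta: the acid flask, the ether can, the fuel sample, the solvent jar]
9. Pilot goes to Station Beta with the ammonia bottle and the base flask.  [Station Alpha: — | Station Beta: the acid flask, the ammonia bottle, the base flask, the ether can, the fuel sample, the solvent jar]

9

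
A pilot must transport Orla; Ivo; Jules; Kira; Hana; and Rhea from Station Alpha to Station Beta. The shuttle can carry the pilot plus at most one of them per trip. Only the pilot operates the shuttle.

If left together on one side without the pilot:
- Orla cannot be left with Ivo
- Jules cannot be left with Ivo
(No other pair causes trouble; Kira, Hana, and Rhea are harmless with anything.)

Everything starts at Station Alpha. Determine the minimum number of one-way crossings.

Counting alone: the pilot can take at most 1 across per trip to Station Beta, so moving all 6 needs at least 6 loaded trips out, with a return between consecutive ones — at least 11 crossings.
The safety rule pushes this higher. Following every safe sequence of crossings, the most of the 6 that can be at Station Beta as the shuttle arrives there on crossing 11 is 5 — never all 6.
So no plan with fewer than 13 crossings exists, and this one achieves 13:
1. Pilot goes to Station Beta with Ivo.  [Station Alpha: Hana, Jules, Kira, Orla, Rhea | Station Beta: Ivo]
2. Pilot goes back to Station Alpha alone.  [Station Alpha: Hana, Jules, Kira, Orla, Rhea | Station Beta: Ivo]
3. Pilot goes to Station Beta with Orla.  [Station Alpha: Hana, Jules, Kira, Rhea | Station Beta: Ivo, Orla]
4. Pilot goes back to Station Alpha with Ivo.  [Station Alpha: Hana, Ivo, Jules, Kira, Rhea | Station Beta: Orla]
5. Pilot goes to Station Beta with Jules.  [Station Alpha: Hana, Ivo, Kira, Rhea | Station Beta: Jules, Orla]
6. Pilot goes back to Station Alpha alone.  [Station Alpha: Hana, Ivo, Kira, Rhea | Station Beta: Jules, Orla]
7. Pilot goes to Station Beta with Kira.  [Station Alpha: Hana, Ivo, Rhea | Station Beta: Jules, Kira, Orla]
8. Pilot goes back to Station Alpha alone.  [Station Alpha: Hana, Ivo, Rhea | Station Beta: Jules, Kira, Orla]
9. Pilot goes to Station Beta with Hana.  [Station Alpha: Ivo, Rhea | Station Beta: Hana, Jules, Kira, Orla]
10. Pilot goes back to Station Alpha alone.  [Station Alpha: Ivo, Rhea | Station Beta: Hana, Jules, Kira, Orla]
11. Pilot goes to Station Beta with Rhea.  [Station Alpha: Ivo | Station Beta: Hana, Jules, Kira, Orla, Rhea]
12. Pilot goes back to Station Alpha alone.  [Station Alpha: Ivo | Station Beta: Hana, Jules, Kira, Orla, Rhea]
13. Pilot goes to Station Beta with Ivo.  [Station Alpha: — | Station Beta: Hana, Ivo, Jules, Kira, Orla, Rhea]

13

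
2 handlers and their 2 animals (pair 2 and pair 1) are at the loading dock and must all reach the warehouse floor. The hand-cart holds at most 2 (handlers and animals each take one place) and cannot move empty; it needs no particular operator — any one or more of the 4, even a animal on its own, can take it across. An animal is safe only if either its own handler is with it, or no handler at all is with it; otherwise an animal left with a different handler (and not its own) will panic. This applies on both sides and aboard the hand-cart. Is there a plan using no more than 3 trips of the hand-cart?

No

Counting alone: each trip to the warehouse floor takes at most 2 across and each return brings at least 1 back, so after t trips out (and t−1 returns) at most 2t − (t−1) of the 4 are across; that first reaches 4 at t = 3, so at least 5 crossings are needed.
Since 3 < 5, 3 crossings cannot be enough. (The shortest complete plan in fact takes 5:)
1. animal 2 and handler 2 cross → the warehouse floor.
2. handler 2 crosses ← the loading dock.
3. handler 1 and handler 2 cross → the warehouse floor.
4. handler 1 crosses ← the loading dock.
5. animal 1 and handler 1 cross → the warehouse floor.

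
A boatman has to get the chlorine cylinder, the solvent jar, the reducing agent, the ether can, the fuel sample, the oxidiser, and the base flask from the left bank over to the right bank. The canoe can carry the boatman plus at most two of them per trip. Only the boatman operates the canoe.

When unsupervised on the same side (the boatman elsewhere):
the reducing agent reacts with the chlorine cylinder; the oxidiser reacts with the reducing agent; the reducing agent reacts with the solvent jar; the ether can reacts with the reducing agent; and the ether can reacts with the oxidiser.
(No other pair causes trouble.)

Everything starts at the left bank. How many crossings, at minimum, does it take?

11

Counting alone: the boatman can take at most 2 across per trip to the right bank, so moving all 7 needs at least 4 loaded trips out, with a return between consecutive ones — at least 7 crossings.
The safety rule pushes this higher. Following every safe sequence of crossings, the most of the 7 that can be at the right bank as the canoe arrives there on crossings 7, 9 is 5, 6 respectively — never all 7.
So no plan with fewer than 11 crossings exists, and this one achieves 11:
1. Boatman goes to the right bank with the ether can and the reducing agent.  [the left bank: the base flask, the chlorine cylinder, the fuel sample, the oxidiser, the solvent jar | the right bank: the ether can, the reducing agent]
2. Boatman goes back to the left bank with the reducing agent.  [the left bank: the base flask, the chlorine cylinder, the fuel sample, the oxidiser, the reducing agent, the solvent jar | the right bank: the ether can]
3. Boatman goes to the right bank with the chlorine cylinder and the reducing agent.  [the left bank: the base flask, the fuel sample, the oxidiser, the solvent jar | the right bank: the chlorine cylinder, the ether can, the reducing agent]
4. Boatman goes back to the left bank with the reducing agent.  [the left bank: the base flask, the fuel sample, the oxidiser, the reducing agent, the solvent jar | the right bank: the chlorine cylinder, the ether can]
5. Boatman goes to the right bank with the reducing agent and the solvent jar.  [the left bank: the base flask, the fuel sample, the oxidiser | the right bank: the chlorine cylinder, the ether can, the reducing agent, the solvent jar]
6. Boatman goes back to the left bank with the reducing agent.  [the left bank: the base flask, the fuel sample, the oxidiser, the reducing agent | the right bank: the chlorine cylinder, the ether can, the solvent jar]
7. Boatman goes to the right bank with the fuel sample and the reducing agent.  [the left bank: the base flask, the oxidiser | the right bank: the chlorine cylinder, the ether can, the fuel sample, the reducing agent, the solvent jar]
8. Boatman goes back to the left bank with the reducing agent.  [the left bank: the base flask, the oxidiser, the reducing agent | the right bank: the chlorine cylinder, the ether can, the fuel sample, the solvent jar]
9. Boatman goes to the right bank with the base flask and the reducing agent.  [the left bank: the oxidiser | the right bank: the base flask, the chlorine cylinder, the ether can, the fuel sample, the reducing agent, the solvent jar]
10. Boatman goes back to the left bank with the reducing agent.  [the left bank: the oxidiser, the reducing agent | the right bank: the base flask, the chlorine cylinder, the ether can, the fuel sample, the solvent jar]
11. Boatman goes to the right bank with the oxidiser and the reducing agent.  [the left bank: — | the right bank: the base flask, the chlorine cylinder, the ether can, the fuel sample, the oxidiser, the reducing agent, the solvent jar]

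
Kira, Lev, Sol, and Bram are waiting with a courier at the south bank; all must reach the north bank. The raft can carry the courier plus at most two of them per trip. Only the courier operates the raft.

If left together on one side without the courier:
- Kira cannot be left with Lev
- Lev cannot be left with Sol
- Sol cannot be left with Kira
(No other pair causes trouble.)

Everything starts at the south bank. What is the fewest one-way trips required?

5

Counting alone: the courier can take at most 2 across per trip to the north bank, so moving all 4 needs at least 2 loaded trips out, with a return between consecutive ones — at least 3 crossings.
The safety rule pushes this higher. Following every safe sequence of crossings, the most of the 4 that can be at the north bank as the raft arrives there on crossing 3 is 3 — never all 4.
So no plan with fewer than 5 crossings exists, and this one achieves 5:
1. Courier goes to the north bank with Kira and Lev.  [the south bank: Bram, Sol | the north bank: Kira, Lev]
2. Courier goes back to the south bank with Kira.  [the south bank: Bram, Kira, Sol | the north bank: Lev]
3. Courier goes to the north bank with Bram and Kira.  [the south bank: Sol | the north bank: Bram, Kira, Lev]
4. Courier goes back to the south bank with Kira.  [the south bank: Kira, Sol | the north bank: Bram, Lev]
5. Courier goes to the north bank with Kira and Sol.  [the south bank: — | the north bank: Bram, Kira, Lev, Sol]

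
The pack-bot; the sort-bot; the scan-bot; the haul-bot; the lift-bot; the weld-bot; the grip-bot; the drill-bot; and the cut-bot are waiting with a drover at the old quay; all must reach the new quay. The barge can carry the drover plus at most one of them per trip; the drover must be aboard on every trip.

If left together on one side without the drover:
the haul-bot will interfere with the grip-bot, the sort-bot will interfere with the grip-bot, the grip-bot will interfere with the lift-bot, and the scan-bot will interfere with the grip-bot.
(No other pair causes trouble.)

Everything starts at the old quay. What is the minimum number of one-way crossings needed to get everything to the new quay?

impossible

Following every safe sequence of crossings from the start, the most of the 9 that can be at the new quay as the barge arrives there on crossings 1, 3, 5, 7, 9, 11 is 1, 2, 3, 4, 5, 6 respectively; the best ever achieved is 6 of 9.
From crossing 13 on, no configuration arises that was not already reachable earlier: only 176 distinct safe configurations (who is on which side, and where the barge is) can ever be reached, none of them has everyone across, and every continuation just revisits them. So no valid plan exists.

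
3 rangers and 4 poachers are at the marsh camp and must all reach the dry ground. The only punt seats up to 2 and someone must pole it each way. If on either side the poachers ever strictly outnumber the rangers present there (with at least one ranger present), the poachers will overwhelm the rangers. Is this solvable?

No

The poachers already outnumber the rangers at the marsh camp before anyone moves, so the starting position itself is disallowed.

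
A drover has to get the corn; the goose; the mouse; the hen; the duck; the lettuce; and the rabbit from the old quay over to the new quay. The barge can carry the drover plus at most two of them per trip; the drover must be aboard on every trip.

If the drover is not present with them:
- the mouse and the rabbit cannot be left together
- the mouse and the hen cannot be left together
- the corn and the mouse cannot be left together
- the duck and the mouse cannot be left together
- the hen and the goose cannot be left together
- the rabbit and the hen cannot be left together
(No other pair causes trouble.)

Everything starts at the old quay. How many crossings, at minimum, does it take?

Counting alone: the drover can take at most 2 across per trip to the new quay, so moving all 7 needs at least 4 loaded trips out, with a return between consecutive ones — at least 7 crossings.
The safety rule pushes this higher. Following every safe sequence of crossings, the most of the 7 that can be at the new quay as the barge arrives there on crossings 7, 9 is 5, 6 respectively — never all 7.
So no plan with fewer than 11 crossings exists, and this one achieves 11:
1. Drover goes to the new quay with the hen and the mouse.  [the old quay: the corn, the duck, the goose, the lettuce, the rabbit | the new quay: the hen, the mouse]
2. Drover goes back to the old quay with the mouse.  [the old quay: the corn, the duck, the goose, the lettuce, the mouse, the rabbit | the new quay: the hen]
3. Drover goes to the new quay with the corn and the mouse.  [the old quay: the duck, the goose, the lettuce, the rabbit | the new quay: the corn, the hen, the mouse]
4. Drover goes back to the old quay with the mouse.  [the old quay: the duck, the goose, the lettuce, the mouse, the rabbit | the new quay: the corn, the hen]
5. Drover goes to the new quay with the duck and the mouse.  [the old quay: the goose, the lettuce, the rabbit | the new quay: the corn, the duck, the hen, the mouse]
6. Drover goes back to the old quay with the mouse.  [the old quay: the goose, the lettuce, the mouse, the rabbit | the new quay: the corn, the duck, the hen]
7. Drover goes to the new quay with the goose and the rabbit.  [the old quay: the lettuce, the mouse | the new quay: the corn, the duck, the goose, the hen, the rabbit]
8. Drover goes back to the old quay with the hen.  [the old quay: the hen, the lettuce, the mouse | the new quay: the corn, the duck, the goose, the rabbit]
9. Drover goes to the new quay with the lettuce and the mouse.  [the old quay: the hen | the new quay: the corn, the duck, the goose, the lettuce, the mouse, the rabbit]
10. Drover goes back to the old quay with the mouse.  [the old quay: the hen, the mouse | the new quay: the corn, the duck, the goose, the lettuce, the rabbit]
11. Drover goes to the new quay with the hen and the mouse.  [the old quay: — | the new quay: the corn, the duck, the goose, the hen, the lettuce, the mouse, the rabbit]

11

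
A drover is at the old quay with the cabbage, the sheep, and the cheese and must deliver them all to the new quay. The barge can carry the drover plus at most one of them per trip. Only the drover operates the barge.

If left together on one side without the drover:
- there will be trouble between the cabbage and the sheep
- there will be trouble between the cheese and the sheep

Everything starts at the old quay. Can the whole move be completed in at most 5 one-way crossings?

No

Counting alone: the drover can take at most 1 across per trip to the new quay, so moving all 3 needs at least 3 loaded trips out, with a return between consecutive ones — at least 5 crossings.
The safety rule pushes this higher. Following every safe sequence of crossings, the most of the 3 that can be at the new quay as the barge arrives there on crossing 5 is 2 — never all 3.
So the move cannot be finished within 5 crossings. (The shortest complete plan takes 7:)
1. Drover goes to the new quay with the sheep.
2. Drover goes back to the old quay alone.
3. Drover goes to the new quay with the cabbage.
4. Drover goes back to the old quay with the sheep.
5. Drover goes to the new quay with the cheese.
6. Drover goes back to the old quay alone.
7. Drover goes to the new quay with the sheep.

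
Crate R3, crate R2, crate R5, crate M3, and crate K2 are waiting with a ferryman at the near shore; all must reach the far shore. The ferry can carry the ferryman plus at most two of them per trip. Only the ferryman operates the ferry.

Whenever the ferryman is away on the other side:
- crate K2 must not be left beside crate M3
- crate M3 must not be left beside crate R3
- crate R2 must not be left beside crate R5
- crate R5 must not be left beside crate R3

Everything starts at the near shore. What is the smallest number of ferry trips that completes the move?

Counting alone: the ferryman can take at most 2 across per trip to the far shore, so moving all 5 needs at least 3 loaded trips out, with a return between consecutive ones — at least 5 crossings.
The safety rule pushes this higher. Following every safe sequence of crossings, the most of the 5 that can be at the far shore as the ferry arrives there on crossing 5 is 4 — never all 5.
So no plan with fewer than 7 crossings exists, and this one achieves 7:
1. Ferryman goes to the far shore with crate M3 and crate R5.  [the near shore: crate K2, crate R2, crate R3 | the far shore: crate M3, crate R5]
2. Ferryman goes back to the near shore alone.  [the near shore: crate K2, crate R2, crate R3 | the far shore: crate M3, crate R5]
3. Ferryman goes to the far shore with crate R3.  [the near shore: crate K2, crate R2 | the far shore: crate M3, crate R3, crate R5]
4. Ferryman goes back to the near shore with crate M3 and crate R5.  [the near shore: crate K2, crate M3, crate R2, crate R5 | the far shore: crate R3]
5. Ferryman goes to the far shore with crate K2 and crate R2.  [the near shore: crate M3, crate R5 | the far shore: crate K2, crate R2, crate R3]
6. Ferryman goes back to the near shore alone.  [the near shore: crate M3, crate R5 | the far shore: crate K2, crate R2, crate R3]
7. Ferryman goes to the far shore with crate M3 and crate R5.  [the near shore: — | the far shore: crate K2, crate M3, crate R2, crate R3, crate R5]

7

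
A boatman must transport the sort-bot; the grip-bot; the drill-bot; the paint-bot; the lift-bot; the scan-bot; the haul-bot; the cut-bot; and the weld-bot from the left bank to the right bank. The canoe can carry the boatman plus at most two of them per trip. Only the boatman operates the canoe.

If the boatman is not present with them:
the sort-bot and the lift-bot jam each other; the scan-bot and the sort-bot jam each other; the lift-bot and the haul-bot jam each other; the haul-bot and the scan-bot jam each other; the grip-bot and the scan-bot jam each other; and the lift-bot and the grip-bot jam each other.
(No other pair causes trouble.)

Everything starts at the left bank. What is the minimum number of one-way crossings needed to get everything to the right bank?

Counting alone: the boatman can take at most 2 across per trip to the right bank, so moving all 9 needs at least 5 loaded trips out, with a return between consecutive ones — at least 9 crossings.
The safety rule pushes this higher. Following every safe sequence of crossings, the most of the 9 that can be at the right bank as the canoe arrives there on crossing 9 is 8 — never all 9.
So no plan with fewer than 11 crossings exists, and this one achieves 11:
1. Boatman goes to the right bank with the lift-bot and the scan-bot.  [the left bank: the cut-bot, the drill-bot, the grip-bot, the haul-bot, the paint-bot, the sort-bot, the weld-bot | the right bank: the lift-bot, the scan-bot]
2. Boatman goes back to the left bank alone.  [the left bank: the cut-bot, the drill-bot, the grip-bot, the haul-bot, the paint-bot, the sort-bot, the weld-bot | the right bank: the lift-bot, the scan-bot]
3. Boatman goes to the right bank with the sort-bot.  [the left bank: the cut-bot, the drill-bot, the grip-bot, the haul-bot, the paint-bot, the weld-bot | the right bank: the lift-bot, the scan-bot, the sort-bot]
4. Boatman goes back to the left bank with the lift-bot and the scan-bot.  [the left bank: the cut-bot, the drill-bot, the grip-bot, the haul-bot, the lift-bot, the paint-bot, the scan-bot, the weld-bot | the right bank: the sort-bot]
5. Boatman goes to the right bank with the grip-bot and the haul-bot.  [the left bank: the cut-bot, the drill-bot, the lift-bot, the paint-bot, the scan-bot, the weld-bot | the right bank: the grip-bot, the haul-bot, the sort-bot]
6. Boatman goes back to the left bank alone.  [the left bank: the cut-bot, the drill-bot, the lift-bot, the paint-bot, the scan-bot, the weld-bot | the right bank: the grip-bot, the haul-bot, the sort-bot]
7. Boatman goes to the right bank with the drill-bot and the paint-bot.  [the left bank: the cut-bot, the lift-bot, the scan-bot, the weld-bot | the right bank: the drill-bot, the grip-bot, the haul-bot, the paint-bot, the sort-bot]
8. Boatman goes back to the left bank alone.  [the left bank: the cut-bot, the lift-bot, the scan-bot, the weld-bot | the right bank: the drill-bot, the grip-bot, the haul-bot, the paint-bot, the sort-bot]
9. Boatman goes to the right bank with the cut-bot and the weld-bot.  [the left bank: the lift-bot, the scan-bot | the right bank: the cut-bot, the drill-bot, the grip-bot, the haul-bot, the paint-bot, the sort-bot, the weld-bot]
10. Boatman goes back to the left bank alone.  [the left bank: the lift-bot, the scan-bot | the right bank: the cut-bot, the drill-bot, the grip-bot, the haul-bot, the paint-bot, the sort-bot, the weld-bot]
11. Boatman goes to the right bank with the lift-bot and the scan-bot.  [the left bank: — | the right bank: the cut-bot, the drill-bot, the grip-bot, the haul-bot, the lift-bot, the paint-bot, the scan-bot, the sort-bot, the weld-bot]

11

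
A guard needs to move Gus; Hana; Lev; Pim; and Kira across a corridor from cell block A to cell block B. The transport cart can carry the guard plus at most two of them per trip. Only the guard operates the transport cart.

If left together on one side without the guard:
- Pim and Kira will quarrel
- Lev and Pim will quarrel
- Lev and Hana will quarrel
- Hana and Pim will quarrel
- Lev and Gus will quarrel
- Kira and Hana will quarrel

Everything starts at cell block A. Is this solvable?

Whatever the first load, the items left behind include a forbidden pair without the guard. No opening move is safe, so no plan exists.

No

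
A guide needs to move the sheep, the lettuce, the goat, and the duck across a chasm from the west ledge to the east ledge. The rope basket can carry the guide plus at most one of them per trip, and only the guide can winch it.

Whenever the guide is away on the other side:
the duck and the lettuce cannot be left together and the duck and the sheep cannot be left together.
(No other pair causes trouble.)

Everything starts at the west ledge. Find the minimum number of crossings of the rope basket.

Counting alone: the guide can take at most 1 across per trip to the east ledge, so moving all 4 needs at least 4 loaded trips out, with a return between consecutive ones — at least 7 crossings.
The safety rule pushes this higher. Following every safe sequence of crossings, the most of the 4 that can be at the east ledge as the rope basket arrives there on crossing 7 is 3 — never all 4.
So no plan with fewer than 9 crossings exists, and this one achieves 9:
1. Guide goes to the east ledge with the duck.
2. Guide goes back to the west ledge alone.
3. Guide goes to the east ledge with the sheep.
4. Guide goes back to the west ledge with the duck.
5. Guide goes to the east ledge with the lettuce.
6. Guide goes back to the west ledge alone.
7. Guide goes to the east ledge with the goat.
8. Guide goes back to the west ledge alone.
9. Guide goes to the east ledge with the duck.

9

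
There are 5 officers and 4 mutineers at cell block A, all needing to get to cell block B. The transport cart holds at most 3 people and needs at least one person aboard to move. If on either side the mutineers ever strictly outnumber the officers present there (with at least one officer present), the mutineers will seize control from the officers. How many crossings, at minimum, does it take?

Counting alone: each trip to cell block B takes at most 3 across and each return brings at least 1 back, so after t trips out (and t−1 returns) at most 3t − (t−1) of the 9 are across; that first reaches 9 at t = 4, so at least 7 crossings are needed.
The plan below uses exactly 7 crossings, so it is optimal:
1. 3 mutineers → cell block B.  (cell block A: 5O 1M; cell block B: 0O 3M)
2. 1 mutineer ← cell block A.  (cell block A: 5O 2M; cell block B: 0O 2M)
3. 3 officers → cell block B.  (cell block A: 2O 2M; cell block B: 3O 2M)
4. 1 officer ← cell block A.  (cell block A: 3O 2M; cell block B: 2O 2M)
5. 2 officers and 1 mutineer → cell block B.  (cell block A: 1O 1M; cell block B: 4O 3M)
6. 1 officer ← cell block A.  (cell block A: 2O 1M; cell block B: 3O 3M)
7. 2 officers and 1 mutineer → cell block B.  (cell block A: 0O 0M; cell block B: 5O 4M)

7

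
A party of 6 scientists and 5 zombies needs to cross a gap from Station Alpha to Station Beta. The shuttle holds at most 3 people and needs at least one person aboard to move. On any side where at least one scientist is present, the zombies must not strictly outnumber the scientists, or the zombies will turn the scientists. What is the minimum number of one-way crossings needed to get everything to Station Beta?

Counting alone: each trip to Station Beta takes at most 3 across and each return brings at least 1 back, so after t trips out (and t−1 returns) at most 3t − (t−1) of the 11 are across; that first reaches 11 at t = 5, so at least 9 crossings are needed.
The plan below uses exactly 9 crossings, so it is optimal:
1. 3 zombies → Station Beta.  (Station Alpha: 6S 2Z; Station Beta: 0S 3Z)
2. 1 zombie ← Station Alpha.  (Station Alpha: 6S 3Z; Station Beta: 0S 2Z)
3. 3 scientists → Station Beta.  (Station Alpha: 3S 3Z; Station Beta: 3S 2Z)
4. 1 scientist ← Station Alpha.  (Station Alpha: 4S 3Z; Station Beta: 2S 2Z)
5. 2 scientists and 1 zombie → Station Beta.  (Station Alpha: 2S 2Z; Station Beta: 4S 3Z)
6. 1 scientist ← Station Alpha.  (Station Alpha: 3S 2Z; Station Beta: 3S 3Z)
7. 2 scientists and 1 zombie → Station Beta.  (Station Alpha: 1S 1Z; Station Beta: 5S 4Z)
8. 1 scientist ← Station Alpha.  (Station Alpha: 2S 1Z; Station Beta: 4S 4Z)
9. 2 scientists and 1 zombie → Station Beta.  (Station Alpha: 0S 0Z; Station Beta: 6S 5Z)

9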